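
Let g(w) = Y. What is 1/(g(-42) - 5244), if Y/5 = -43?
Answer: -1/5459 ≈ -0.00018318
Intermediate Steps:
Y = -215 (Y = 5*(-43) = -215)
g(w) = -215
1/(g(-42) - 5244) = 1/(-215 - 5244) = 1/(-5459) = -1/5459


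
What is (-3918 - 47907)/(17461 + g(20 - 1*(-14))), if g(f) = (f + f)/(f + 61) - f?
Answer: -4923375/1655633 ≈ -2.9737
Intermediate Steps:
g(f) = -f + 2*f/(61 + f) (g(f) = (2*f)/(61 + f) - f = 2*f/(61 + f) - f = -f + 2*f/(61 + f))
(-3918 - 47907)/(17461 + g(20 - 1*(-14))) = (-3918 - 47907)/(17461 - (20 - 1*(-14))*(59 + (20 - 1*(-14)))/(61 + (20 - 1*(-14)))) = -51825/(17461 - (20 + 14)*(59 + (20 + 14))/(61 + (20 + 14))) = -51825/(17461 - 1*34*(59 + 34)/(61 + 34)) = -51825/(17461 - 1*34*93/95) = -51825/(17461 - 1*34*1/95*93) = -51825/(17461 - 3162/95) = -51825/1655633/95 = -51825*95/1655633 = -4923375/1655633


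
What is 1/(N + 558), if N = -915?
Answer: -1/357 ≈ -0.0028011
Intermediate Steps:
1/(N + 558) = 1/(-915 + 558) = 1/(-357) = -1/357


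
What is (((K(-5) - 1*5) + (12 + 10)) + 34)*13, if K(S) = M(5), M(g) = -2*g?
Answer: 533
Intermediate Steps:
K(S) = -10 (K(S) = -2*5 = -10)
(((K(-5) - 1*5) + (12 + 10)) + 34)*13 = (((-10 - 1*5) + (12 + 10)) + 34)*13 = (((-10 - 5) + 22) + 34)*13 = ((-15 + 22) + 34)*13 = (7 + 34)*13 = 41*13 = 533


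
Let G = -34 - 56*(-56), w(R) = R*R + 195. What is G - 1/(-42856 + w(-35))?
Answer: 128534473/41436 ≈ 3102.0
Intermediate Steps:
w(R) = 195 + R² (w(R) = R² + 195 = 195 + R²)
G = 3102 (G = -34 + 3136 = 3102)
G - 1/(-42856 + w(-35)) = 3102 - 1/(-42856 + (195 + (-35)²)) = 3102 - 1/(-42856 + (195 + 1225)) = 3102 - 1/(-42856 + 1420) = 3102 - 1/(-41436) = 3102 - 1*(-1/41436) = 3102 + 1/41436 = 128534473/41436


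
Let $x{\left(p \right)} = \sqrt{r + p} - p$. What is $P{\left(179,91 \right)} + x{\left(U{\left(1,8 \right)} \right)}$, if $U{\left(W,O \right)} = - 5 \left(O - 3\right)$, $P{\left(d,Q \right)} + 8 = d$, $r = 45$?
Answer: $196 + 2 \sqrt{5} \approx 200.47$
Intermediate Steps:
$P{\left(d,Q \right)} = -8 + d$
$U{\left(W,O \right)} = 15 - 5 O$ ($U{\left(W,O \right)} = - 5 \left(-3 + O\right) = 15 - 5 O$)
$x{\left(p \right)} = \sqrt{45 + p} - p$
$P{\left(179,91 \right)} + x{\left(U{\left(1,8 \right)} \right)} = \left(-8 + 179\right) - \left(15 - 40 - \sqrt{45 + \left(15 - 40\right)}\right) = 171 + \left(\sqrt{45 + \left(15 - 40\right)} - \left(15 - 40\right)\right) = 171 + \left(\sqrt{45 - 25} - -25\right) = 171 + \left(\sqrt{20} + 25\right) = 171 + \left(2 \sqrt{5} + 25\right) = 171 + \left(25 + 2 \sqrt{5}\right) = 196 + 2 \sqrt{5}$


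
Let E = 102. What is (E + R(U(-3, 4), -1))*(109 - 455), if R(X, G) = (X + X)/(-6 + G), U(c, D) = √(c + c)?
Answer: -35292 + 692*I*√6/7 ≈ -35292.0 + 242.15*I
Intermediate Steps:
U(c, D) = √2*√c (U(c, D) = √(2*c) = √2*√c)
R(X, G) = 2*X/(-6 + G) (R(X, G) = (2*X)/(-6 + G) = 2*X/(-6 + G))
(E + R(U(-3, 4), -1))*(109 - 455) = (102 + 2*(√2*√(-3))/(-6 - 1))*(109 - 455) = (102 + 2*(√2*(I*√3))/(-7))*(-346) = (102 + 2*(I*√6)*(-⅐))*(-346) = (102 - 2*I*√6/7)*(-346) = -35292 + 692*I*√6/7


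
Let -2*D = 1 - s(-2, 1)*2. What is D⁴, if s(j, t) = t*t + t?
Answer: 81/16 ≈ 5.0625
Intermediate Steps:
s(j, t) = t + t² (s(j, t) = t² + t = t + t²)
D = 3/2 (D = -(1 - 1*(1 + 1)*2)/2 = -(1 - 1*2*2)/2 = -(1 - 2*2)/2 = -(1 - 1*4)/2 = -(1 - 4)/2 = -½*(-3) = 3/2 ≈ 1.5000)
D⁴ = (3/2)⁴ = 81/16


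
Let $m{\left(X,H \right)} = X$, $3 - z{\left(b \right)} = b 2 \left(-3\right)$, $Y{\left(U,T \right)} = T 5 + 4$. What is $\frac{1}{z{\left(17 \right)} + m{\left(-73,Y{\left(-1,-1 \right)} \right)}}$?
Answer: $\frac{1}{32} \approx 0.03125$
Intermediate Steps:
$Y{\left(U,T \right)} = 4 + 5 T$ ($Y{\left(U,T \right)} = 5 T + 4 = 4 + 5 T$)
$z{\left(b \right)} = 3 + 6 b$ ($z{\left(b \right)} = 3 - b 2 \left(-3\right) = 3 - 2 b \left(-3\right) = 3 - - 6 b = 3 + 6 b$)
$\frac{1}{z{\left(17 \right)} + m{\left(-73,Y{\left(-1,-1 \right)} \right)}} = \frac{1}{\left(3 + 6 \cdot 17\right) - 73} = \frac{1}{\left(3 + 102\right) - 73} = \frac{1}{105 - 73} = \frac{1}{32}$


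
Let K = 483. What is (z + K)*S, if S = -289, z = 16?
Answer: -144211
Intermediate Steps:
(z + K)*S = (16 + 483)*(-289) = 499*(-289) = -144211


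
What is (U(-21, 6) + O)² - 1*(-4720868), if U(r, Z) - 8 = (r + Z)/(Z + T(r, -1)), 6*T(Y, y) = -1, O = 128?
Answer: 232194888/49 ≈ 4.7387e+6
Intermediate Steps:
T(Y, y) = -⅙ (T(Y, y) = (⅙)*(-1) = -⅙)
U(r, Z) = 8 + (Z + r)/(-⅙ + Z) (U(r, Z) = 8 + (r + Z)/(Z - ⅙) = 8 + (Z + r)/(-⅙ + Z))
(U(-21, 6) + O)² - 1*(-4720868) = (2*(-4 + 3*(-21) + 27*6)/(-1 + 6*6) + 128)² - 1*(-4720868) = (2*(-4 - 63 + 162)/(-1 + 36) + 128)² + 4720868 = (2*95/35 + 128)² + 4720868 = (2*(1/35)*95 + 128)² + 4720868 = (38/7 + 128)² + 4720868 = (934/7)² + 4720868 = 872356/49 + 4720868 = 232194888/49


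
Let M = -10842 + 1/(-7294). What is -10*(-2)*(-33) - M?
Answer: 74267509/7294 ≈ 10182.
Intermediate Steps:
M = -79081549/7294 (M = -10842 - 1/7294 = -79081549/7294 ≈ -10842.)
-10*(-2)*(-33) - M = -10*(-2)*(-33) - 1*(-79081549/7294) = 20*(-33) + 79081549/7294 = -660 + 79081549/7294 = 74267509/7294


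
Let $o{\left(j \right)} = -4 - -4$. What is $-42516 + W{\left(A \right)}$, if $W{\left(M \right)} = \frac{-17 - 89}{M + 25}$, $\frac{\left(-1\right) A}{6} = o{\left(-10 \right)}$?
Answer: $- \frac{1063006}{25} \approx -42520.0$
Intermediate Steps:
$o{\left(j \right)} = 0$ ($o{\left(j \right)} = -4 + 4 = 0$)
$A = 0$ ($A = \left(-6\right) 0 = 0$)
$W{\left(M \right)} = - \frac{106}{25 + M}$
$-42516 + W{\left(A \right)} = -42516 - \frac{106}{25 + 0} = -42516 - \frac{106}{25} = - \frac{1063006}{25}$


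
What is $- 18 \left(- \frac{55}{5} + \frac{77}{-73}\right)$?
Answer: $\frac{15840}{73} \approx 216.99$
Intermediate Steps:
$- 18 \left(- \frac{55}{5} + \frac{77}{-73}\right) = - 18 \left(\left(-55\right) \frac{1}{5} + 77 \left(- \frac{1}{73}\right)\right) = - 18 \left(-11 - \frac{77}{73}\right) = \left(-18\right) \left(- \frac{880}{73}\right) = \frac{15840}{73}$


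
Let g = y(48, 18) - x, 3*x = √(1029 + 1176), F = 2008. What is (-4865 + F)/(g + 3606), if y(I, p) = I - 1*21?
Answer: -1482783/1885492 - 2857*√5/1885492 ≈ -0.78981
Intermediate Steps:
y(I, p) = -21 + I (y(I, p) = I - 21 = -21 + I)
x = 7*√5 (x = √(1029 + 1176)/3 = √2205/3 = (21*√5)/3 = 7*√5 ≈ 15.652)
g = 27 - 7*√5 (g = (-21 + 48) - 7*√5 = 27 - 7*√5 ≈ 11.348)
(-4865 + F)/(g + 3606) = (-4865 + 2008)/((27 - 7*√5) + 3606) = -2857/(3633 - 7*√5)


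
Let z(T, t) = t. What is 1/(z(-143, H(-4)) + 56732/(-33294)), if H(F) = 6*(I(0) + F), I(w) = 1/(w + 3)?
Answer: -16647/394600 ≈ -0.042187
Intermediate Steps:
I(w) = 1/(3 + w)
H(F) = 2 + 6*F (H(F) = 6*(1/(3 + 0) + F) = 6*(1/3 + F) = 2 + 6*F)
1/(z(-143, H(-4)) + 56732/(-33294)) = 1/((2 + 6*(-4)) + 56732/(-33294)) = 1/((2 - 24) + 56732*(-1/33294)) = 1/(-22 - 28366/16647) = 1/(-394600/16647) = -16647/394600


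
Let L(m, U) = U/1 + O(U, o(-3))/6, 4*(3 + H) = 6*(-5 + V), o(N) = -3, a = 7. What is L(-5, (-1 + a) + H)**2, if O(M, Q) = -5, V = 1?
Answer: 529/36 ≈ 14.694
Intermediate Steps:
H = -9 (H = -3 + (6*(-5 + 1))/4 = -3 + (6*(-4))/4 = -3 + (1/4)*(-24) = -3 - 6 = -9)
L(m, U) = -5/6 + U (L(m, U) = U/1 - 5/6 = U*1 - 5*1/6 = U - 5/6 = -5/6 + U)
L(-5, (-1 + a) + H)**2 = (-5/6 + ((-1 + 7) - 9))**2 = (-5/6 + (6 - 9))**2 = (-5/6 - 3)**2 = (-23/6)**2 = 529/36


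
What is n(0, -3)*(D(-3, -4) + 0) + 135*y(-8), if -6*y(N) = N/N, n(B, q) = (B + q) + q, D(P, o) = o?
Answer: 3/2 ≈ 1.5000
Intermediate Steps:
n(B, q) = B + 2*q
y(N) = -⅙ (y(N) = -N/(6*N) = -⅙*1 = -⅙)
n(0, -3)*(D(-3, -4) + 0) + 135*y(-8) = (0 + 2*(-3))*(-4 + 0) + 135*(-⅙) = (0 - 6)*(-4) - 45/2 = -6*(-4) - 45/2 = 24 - 45/2 = 3/2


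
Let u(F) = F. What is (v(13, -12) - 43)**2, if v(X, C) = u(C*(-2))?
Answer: 361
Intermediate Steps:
v(X, C) = -2*C (v(X, C) = C*(-2) = -2*C)
(v(13, -12) - 43)**2 = (-2*(-12) - 43)**2 = (24 - 43)**2 = (-19)**2 = 361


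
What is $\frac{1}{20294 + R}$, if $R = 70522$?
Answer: $\frac{1}{90816} \approx 1.1011 \cdot 10^{-5}$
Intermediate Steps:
$\frac{1}{20294 + R} = \frac{1}{20294 + 70522} = \frac{1}{90816}$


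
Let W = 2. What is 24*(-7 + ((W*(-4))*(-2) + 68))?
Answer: 1848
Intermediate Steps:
24*(-7 + ((W*(-4))*(-2) + 68)) = 24*(-7 + ((2*(-4))*(-2) + 68)) = 24*(-7 + (-8*(-2) + 68)) = 24*(-7 + (16 + 68)) = 24*(-7 + 84) = 24*77 = 1848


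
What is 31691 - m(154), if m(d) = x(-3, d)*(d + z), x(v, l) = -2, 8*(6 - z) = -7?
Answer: 128051/4 ≈ 32013.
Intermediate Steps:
z = 55/8 (z = 6 - ⅛*(-7) = 6 + 7/8 = 55/8 ≈ 6.8750)
m(d) = -55/4 - 2*d (m(d) = -2*(d + 55/8) = -2*(55/8 + d) = -55/4 - 2*d)
31691 - m(154) = 31691 - (-55/4 - 2*154) = 31691 - (-55/4 - 308) = 31691 - 1*(-1287/4) = 31691 + 1287/4 = 128051/4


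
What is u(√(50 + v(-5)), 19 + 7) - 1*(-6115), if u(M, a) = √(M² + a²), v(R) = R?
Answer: 6115 + √721 ≈ 6141.9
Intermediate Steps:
u(√(50 + v(-5)), 19 + 7) - 1*(-6115) = √((√(50 - 5))² + (19 + 7)²) - 1*(-6115) = √((√45)² + 26²) + 6115 = √((3*√5)² + 676) + 6115 = √(45 + 676) + 6115 = √721 + 6115 = 6115 + √721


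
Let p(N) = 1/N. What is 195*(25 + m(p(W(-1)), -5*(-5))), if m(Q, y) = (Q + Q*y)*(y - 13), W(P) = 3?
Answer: 25155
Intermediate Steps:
m(Q, y) = (-13 + y)*(Q + Q*y) (m(Q, y) = (Q + Q*y)*(-13 + y) = (-13 + y)*(Q + Q*y))
195*(25 + m(p(W(-1)), -5*(-5))) = 195*(25 + (-13 + (-5*(-5))² - (-60)*(-5))/3) = 195*(25 + (-13 + 25² - 12*25)/3) = 195*(25 + (-13 + 625 - 300)/3) = 195*(25 + (⅓)*312) = 195*(25 + 104) = 195*129 = 25155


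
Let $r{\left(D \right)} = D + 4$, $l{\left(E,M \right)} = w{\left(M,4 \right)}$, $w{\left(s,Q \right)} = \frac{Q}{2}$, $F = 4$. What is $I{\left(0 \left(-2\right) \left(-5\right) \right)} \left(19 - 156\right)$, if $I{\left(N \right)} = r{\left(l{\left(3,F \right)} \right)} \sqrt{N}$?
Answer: $0$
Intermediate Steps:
$w{\left(s,Q \right)} = \frac{Q}{2}$ ($w{\left(s,Q \right)} = Q \frac{1}{2} = \frac{Q}{2}$)
$l{\left(E,M \right)} = 2$ ($l{\left(E,M \right)} = \frac{1}{2} \cdot 4 = 2$)
$r{\left(D \right)} = 4 + D$
$I{\left(N \right)} = 6 \sqrt{N}$ ($I{\left(N \right)} = \left(4 + 2\right) \sqrt{N} = 6 \sqrt{N}$)
$I{\left(0 \left(-2\right) \left(-5\right) \right)} \left(19 - 156\right) = 6 \sqrt{0 \left(-2\right) \left(-5\right)} \left(19 - 156\right) = 6 \sqrt{0 \left(-5\right)} \left(-137\right) = 6 \sqrt{0} \left(-137\right) = 6 \cdot 0 \left(-137\right) = 0 \left(-137\right) = 0$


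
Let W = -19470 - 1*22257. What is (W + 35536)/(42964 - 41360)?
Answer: -6191/1604 ≈ -3.8597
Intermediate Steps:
W = -41727 (W = -19470 - 22257 = -41727)
(W + 35536)/(42964 - 41360) = (-41727 + 35536)/(42964 - 41360) = -6191/1604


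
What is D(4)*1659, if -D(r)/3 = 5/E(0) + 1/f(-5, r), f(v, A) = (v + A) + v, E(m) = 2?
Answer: -11613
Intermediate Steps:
f(v, A) = A + 2*v (f(v, A) = (A + v) + v = A + 2*v)
D(r) = -15/2 - 3/(-10 + r) (D(r) = -3*(5/2 + 1/(r + 2*(-5))) = -3*(5*(1/2) + 1/(r - 10)) = -3*(5/2 + 1/(-10 + r)) = -15/2 - 3/(-10 + r))
D(4)*1659 = (3*(48 - 5*4)/(2*(-10 + 4)))*1659 = ((3/2)*(48 - 20)/(-6))*1659 = ((3/2)*(-1/6)*28)*1659 = -7*1659 = -11613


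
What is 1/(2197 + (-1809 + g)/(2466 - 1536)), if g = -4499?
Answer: 465/1018451 ≈ 0.00045658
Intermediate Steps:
1/(2197 + (-1809 + g)/(2466 - 1536)) = 1/(2197 + (-1809 - 4499)/(2466 - 1536)) = 1/(2197 - 6308/930) = 1/(2197 - 6308*1/930) = 1/(2197 - 3154/465) = 1/(1018451/465) = 465/1018451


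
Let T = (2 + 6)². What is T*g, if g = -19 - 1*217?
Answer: -15104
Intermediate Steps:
T = 64 (T = 8² = 64)
g = -236 (g = -19 - 217 = -236)
T*g = 64*(-236) = -15104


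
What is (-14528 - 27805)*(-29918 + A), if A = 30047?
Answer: -5460957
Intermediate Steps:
(-14528 - 27805)*(-29918 + A) = (-14528 - 27805)*(-29918 + 30047) = -42333*129 = -5460957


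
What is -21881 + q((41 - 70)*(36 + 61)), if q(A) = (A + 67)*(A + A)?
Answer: 15427115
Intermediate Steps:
q(A) = 2*A*(67 + A) (q(A) = (67 + A)*(2*A) = 2*A*(67 + A))
-21881 + q((41 - 70)*(36 + 61)) = -21881 + 2*((41 - 70)*(36 + 61))*(67 + (41 - 70)*(36 + 61)) = -21881 + 2*(-29*97)*(67 - 29*97) = -21881 + 2*(-2813)*(67 - 2813) = -21881 + 2*(-2813)*(-2746) = -21881 + 15448996 = 15427115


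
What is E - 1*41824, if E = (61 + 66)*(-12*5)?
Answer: -49444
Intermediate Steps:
E = -7620 (E = 127*(-60) = -7620)
E - 1*41824 = -7620 - 1*41824 = -7620 - 41824 = -49444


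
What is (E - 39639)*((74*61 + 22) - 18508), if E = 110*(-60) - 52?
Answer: 646777852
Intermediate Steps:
E = -6652 (E = -6600 - 52 = -6652)
(E - 39639)*((74*61 + 22) - 18508) = (-6652 - 39639)*((74*61 + 22) - 18508) = -46291*((4514 + 22) - 18508) = -46291*(4536 - 18508) = -46291*(-13972) = 646777852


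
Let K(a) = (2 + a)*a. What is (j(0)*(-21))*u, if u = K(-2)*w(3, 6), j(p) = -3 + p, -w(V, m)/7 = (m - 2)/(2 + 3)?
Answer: 0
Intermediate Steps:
w(V, m) = 14/5 - 7*m/5 (w(V, m) = -7*(m - 2)/(2 + 3) = -7*(-2 + m)/5 = -7*(-⅖ + m/5) = 14/5 - 7*m/5)
K(a) = a*(2 + a)
u = 0 (u = (-2*(2 - 2))*(14/5 - 7/5*6) = (-2*0)*(14/5 - 42/5) = 0*(-28/5) = 0)
(j(0)*(-21))*u = ((-3 + 0)*(-21))*0 = -3*(-21)*0 = 63*0 = 0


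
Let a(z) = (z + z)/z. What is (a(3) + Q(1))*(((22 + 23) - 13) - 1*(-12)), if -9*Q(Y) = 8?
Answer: 440/9 ≈ 48.889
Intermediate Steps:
Q(Y) = -8/9 (Q(Y) = -⅑*8 = -8/9)
a(z) = 2 (a(z) = (2*z)/z = 2)
(a(3) + Q(1))*(((22 + 23) - 13) - 1*(-12)) = (2 - 8/9)*(((22 + 23) - 13) - 1*(-12)) = 10*((45 - 13) + 12)/9 = 10*(32 + 12)/9 = (10/9)*44 = 440/9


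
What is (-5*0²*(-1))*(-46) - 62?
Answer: -62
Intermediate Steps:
(-5*0²*(-1))*(-46) - 62 = (-5*0*(-1))*(-46) - 62 = (0*(-1))*(-46) - 62 = 0*(-46) - 62 = 0 - 62 = -62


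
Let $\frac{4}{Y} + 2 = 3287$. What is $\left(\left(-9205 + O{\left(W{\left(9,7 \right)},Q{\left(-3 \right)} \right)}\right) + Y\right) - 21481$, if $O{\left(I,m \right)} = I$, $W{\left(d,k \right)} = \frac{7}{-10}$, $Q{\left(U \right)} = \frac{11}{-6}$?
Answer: $- \frac{201611611}{6570} \approx -30687.0$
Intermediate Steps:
$Q{\left(U \right)} = - \frac{11}{6}$ ($Q{\left(U \right)} = 11 \left(- \frac{1}{6}\right) = - \frac{11}{6}$)
$W{\left(d,k \right)} = - \frac{7}{10}$ ($W{\left(d,k \right)} = 7 \left(- \frac{1}{10}\right) = - \frac{7}{10}$)
$Y = \frac{4}{3285}$ ($Y = \frac{4}{-2 + 3287} = \frac{4}{3285} \approx 0.0012177$)
$\left(\left(-9205 + O{\left(W{\left(9,7 \right)},Q{\left(-3 \right)} \right)}\right) + Y\right) - 21481 = \left(\left(-9205 - \frac{7}{10}\right) + \frac{4}{3285}\right) - 21481 = \left(- \frac{92057}{10} + \frac{4}{3285}\right) - 21481 = - \frac{60481441}{6570} - 21481 = - \frac{201611611}{6570}$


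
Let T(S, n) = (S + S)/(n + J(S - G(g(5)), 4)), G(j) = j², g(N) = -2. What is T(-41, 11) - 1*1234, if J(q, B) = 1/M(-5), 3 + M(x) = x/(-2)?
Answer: -11188/9 ≈ -1243.1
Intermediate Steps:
M(x) = -3 - x/2 (M(x) = -3 + x/(-2) = -3 + x*(-½) = -3 - x/2)
J(q, B) = -2 (J(q, B) = 1/(-3 - ½*(-5)) = 1/(-3 + 5/2) = 1/(-½) = -2)
T(S, n) = 2*S/(-2 + n) (T(S, n) = (S + S)/(n - 2) = (2*S)/(-2 + n) = 2*S/(-2 + n))
T(-41, 11) - 1*1234 = 2*(-41)/(-2 + 11) - 1*1234 = 2*(-41)/9 - 1234 = 2*(-41)*(⅑) - 1234 = -82/9 - 1234 = -11188/9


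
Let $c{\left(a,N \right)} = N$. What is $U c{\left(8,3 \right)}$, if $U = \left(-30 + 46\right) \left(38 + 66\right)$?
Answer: $4992$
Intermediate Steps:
$U = 1664$ ($U = 16 \cdot 104 = 1664$)
$U c{\left(8,3 \right)} = 1664 \cdot 3 = 4992$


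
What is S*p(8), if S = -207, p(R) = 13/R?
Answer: -2691/8 ≈ -336.38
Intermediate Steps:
S*p(8) = -2691/8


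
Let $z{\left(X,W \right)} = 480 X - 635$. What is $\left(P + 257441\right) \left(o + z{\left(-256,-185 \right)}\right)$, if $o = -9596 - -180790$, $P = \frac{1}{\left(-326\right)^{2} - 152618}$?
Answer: $\frac{568826243214459}{46342} \approx 1.2275 \cdot 10^{10}$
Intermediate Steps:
$z{\left(X,W \right)} = -635 + 480 X$
$P = - \frac{1}{46342}$ ($P = \frac{1}{106276 - 152618} = \frac{1}{-46342} = - \frac{1}{46342} \approx -2.1579 \cdot 10^{-5}$)
$o = 171194$ ($o = -9596 + 180790 = 171194$)
$\left(P + 257441\right) \left(o + z{\left(-256,-185 \right)}\right) = \left(- \frac{1}{46342} + 257441\right) \left(171194 + \left(-635 + 480 \left(-256\right)\right)\right) = \frac{11930330821 \left(171194 - 123515\right)}{46342} = \frac{11930330821}{46342} \cdot 47679 = \frac{568826243214459}{46342}$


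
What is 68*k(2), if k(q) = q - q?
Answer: 0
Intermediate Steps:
k(q) = 0
68*k(2) = 68*0 = 0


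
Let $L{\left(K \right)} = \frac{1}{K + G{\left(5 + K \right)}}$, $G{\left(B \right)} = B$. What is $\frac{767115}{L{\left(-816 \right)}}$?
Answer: $-1248096105$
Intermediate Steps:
$L{\left(K \right)} = \frac{1}{5 + 2 K}$ ($L{\left(K \right)} = \frac{1}{K + \left(5 + K\right)} = \frac{1}{5 + 2 K}$)
$\frac{767115}{L{\left(-816 \right)}} = \frac{767115}{\frac{1}{5 + 2 \left(-816\right)}} = \frac{767115}{\frac{1}{5 - 1632}} = \frac{767115}{\frac{1}{-1627}} = \frac{767115}{- \frac{1}{1627}} = 767115 \left(-1627\right) = -1248096105$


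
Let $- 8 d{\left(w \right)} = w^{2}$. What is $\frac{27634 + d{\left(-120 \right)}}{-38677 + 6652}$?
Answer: $- \frac{25834}{32025} \approx -0.80668$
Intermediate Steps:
$d{\left(w \right)} = - \frac{w^{2}}{8}$
$\frac{27634 + d{\left(-120 \right)}}{-38677 + 6652} = \frac{27634 - \frac{\left(-120\right)^{2}}{8}}{-38677 + 6652} = \frac{27634 - 1800}{-32025} = \left(27634 - 1800\right) \left(- \frac{1}{32025}\right) = 25834 \left(- \frac{1}{32025}\right) = - \frac{25834}{32025}$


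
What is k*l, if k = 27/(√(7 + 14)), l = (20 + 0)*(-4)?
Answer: -720*√21/7 ≈ -471.35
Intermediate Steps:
l = -80 (l = 20*(-4) = -80)
k = 9*√21/7 (k = 27/(√21) = 27*(√21/21) = 9*√21/7 ≈ 5.8919)
k*l = (9*√21/7)*(-80) = -720*√21/7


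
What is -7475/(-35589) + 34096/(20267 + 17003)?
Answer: 746017897/663201015 ≈ 1.1249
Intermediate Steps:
-7475/(-35589) + 34096/(20267 + 17003) = -7475*(-1/35589) + 34096/37270 = 7475/35589 + 34096*(1/37270) = 7475/35589 + 17048/18635 = 746017897/663201015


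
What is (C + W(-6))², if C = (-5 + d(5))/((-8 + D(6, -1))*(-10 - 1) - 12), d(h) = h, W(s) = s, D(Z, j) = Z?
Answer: 36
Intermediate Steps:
C = 0 (C = (-5 + 5)/((-8 + 6)*(-10 - 1) - 12) = 0/(-2*(-11) - 12) = 0/(22 - 12) = 0/10 = 0*(⅒) = 0)
(C + W(-6))² = (0 - 6)² = (-6)² = 36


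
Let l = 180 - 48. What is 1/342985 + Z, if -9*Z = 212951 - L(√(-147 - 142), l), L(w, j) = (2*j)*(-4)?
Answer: -73401190886/3086865 ≈ -23779.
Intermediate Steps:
l = 132
L(w, j) = -8*j
Z = -214007/9 (Z = -(212951 - (-8)*132)/9 = -(212951 - 1*(-1056))/9 = -(212951 + 1056)/9 = -⅑*214007 = -214007/9 ≈ -23779.)
1/342985 + Z = 1/342985 - 214007/9 = -73401190886/3086865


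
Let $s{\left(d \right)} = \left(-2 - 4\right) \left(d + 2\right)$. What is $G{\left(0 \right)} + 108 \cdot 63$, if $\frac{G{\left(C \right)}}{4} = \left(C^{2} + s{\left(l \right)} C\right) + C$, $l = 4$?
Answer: $6804$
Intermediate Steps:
$s{\left(d \right)} = -12 - 6 d$ ($s{\left(d \right)} = - 6 \left(2 + d\right) = -12 - 6 d$)
$G{\left(C \right)} = - 140 C + 4 C^{2}$ ($G{\left(C \right)} = 4 \left(\left(C^{2} + \left(-12 - 24\right) C\right) + C\right) = 4 \left(\left(C^{2} - 36 C\right) + C\right) = 4 \left(C^{2} - 35 C\right) = - 140 C + 4 C^{2}$)
$G{\left(0 \right)} + 108 \cdot 63 = 4 \cdot 0 \left(-35 + 0\right) + 108 \cdot 63 = 4 \cdot 0 \left(-35\right) + 6804 = 0 + 6804 = 6804$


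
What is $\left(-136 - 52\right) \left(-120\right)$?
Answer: $22560$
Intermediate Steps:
$\left(-136 - 52\right) \left(-120\right) = \left(-188\right) \left(-120\right) = 22560$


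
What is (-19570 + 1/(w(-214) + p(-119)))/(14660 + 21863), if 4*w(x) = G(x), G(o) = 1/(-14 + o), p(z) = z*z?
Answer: -252743241758/471688372613 ≈ -0.53583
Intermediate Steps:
p(z) = z**2
w(x) = 1/(4*(-14 + x))
(-19570 + 1/(w(-214) + p(-119)))/(14660 + 21863) = (-19570 + 1/(1/(4*(-14 - 214)) + (-119)**2))/(14660 + 21863) = (-19570 + 1/((1/4)/(-228) + 14161))/36523 = (-19570 + 1/((1/4)*(-1/228) + 14161))*(1/36523) = (-19570 + 1/(-1/912 + 14161))*(1/36523) = (-19570 + 1/(12914831/912))*(1/36523) = (-19570 + 912/12914831)*(1/36523) = -252743241758/12914831*1/36523 = -252743241758/471688372613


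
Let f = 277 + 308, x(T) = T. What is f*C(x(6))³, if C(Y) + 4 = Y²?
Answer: 19169280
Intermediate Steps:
C(Y) = -4 + Y²
f = 585
f*C(x(6))³ = 585*(-4 + 6²)³ = 585*(-4 + 36)³ = 585*32³ = 585*32768 = 19169280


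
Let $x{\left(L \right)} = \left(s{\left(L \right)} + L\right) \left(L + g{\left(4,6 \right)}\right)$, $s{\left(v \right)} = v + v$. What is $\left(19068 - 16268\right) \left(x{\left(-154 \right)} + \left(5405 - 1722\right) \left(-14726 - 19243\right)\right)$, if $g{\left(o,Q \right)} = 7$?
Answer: $-350111756400$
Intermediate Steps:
$s{\left(v \right)} = 2 v$
$x{\left(L \right)} = 3 L \left(7 + L\right)$ ($x{\left(L \right)} = \left(2 L + L\right) \left(L + 7\right) = 3 L \left(7 + L\right)$)
$\left(19068 - 16268\right) \left(x{\left(-154 \right)} + \left(5405 - 1722\right) \left(-14726 - 19243\right)\right) = \left(19068 - 16268\right) \left(3 \left(-154\right) \left(7 - 154\right) + \left(5405 - 1722\right) \left(-14726 - 19243\right)\right) = 2800 \left(3 \left(-154\right) \left(-147\right) + 3683 \left(-33969\right)\right) = 2800 \left(67914 - 125107827\right) = 2800 \left(-125039913\right) = -350111756400$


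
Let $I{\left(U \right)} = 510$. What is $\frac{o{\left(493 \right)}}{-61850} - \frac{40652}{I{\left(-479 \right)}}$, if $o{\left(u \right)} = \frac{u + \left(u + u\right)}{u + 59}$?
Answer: $- \frac{46263627223}{580400400} \approx -79.71$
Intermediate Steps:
$o{\left(u \right)} = \frac{3 u}{59 + u}$ ($o{\left(u \right)} = \frac{u + 2 u}{59 + u} = \frac{3 u}{59 + u}$)
$\frac{o{\left(493 \right)}}{-61850} - \frac{40652}{I{\left(-479 \right)}} = \frac{3 \cdot 493 \frac{1}{59 + 493}}{-61850} - \frac{40652}{510} = 3 \cdot 493 \cdot \frac{1}{552} \left(- \frac{1}{61850}\right) - \frac{20326}{255} = \frac{493}{184} \left(- \frac{1}{61850}\right) - \frac{20326}{255} = - \frac{493}{11380400} - \frac{20326}{255} = - \frac{46263627223}{580400400}$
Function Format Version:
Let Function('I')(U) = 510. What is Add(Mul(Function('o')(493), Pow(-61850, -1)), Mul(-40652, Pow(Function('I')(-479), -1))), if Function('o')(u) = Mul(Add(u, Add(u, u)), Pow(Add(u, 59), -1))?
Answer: Rational(-46263627223, 580400400) ≈ -79.710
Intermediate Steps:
Function('o')(u) = Mul(3, u, Pow(Add(59, u), -1)) (Function('o')(u) = Mul(Add(u, Mul(2, u)), Pow(Add(59, u), -1)) = Mul(Mul(3, u), Pow(Add(59, u), -1)) = Mul(3, u, Pow(Add(59, u), -1)))
Add(Mul(Function('o')(493), Pow(-61850, -1)), Mul(-40652, Pow(Function('I')(-479), -1))) = Add(Mul(Mul(3, 493, Pow(Add(59, 493), -1)), Pow(-61850, -1)), Mul(-40652, Pow(510, -1))) = Add(Mul(Mul(3, 493, Pow(552, -1)), Rational(-1, 61850)), Mul(-40652, Rational(1, 510))) = Add(Mul(Mul(3, 493, Rational(1, 552)), Rational(-1, 61850)), Rational(-20326, 255)) = Add(Mul(Rational(493, 184), Rational(-1, 61850)), Rational(-20326, 255)) = Add(Rational(-493, 11380400), Rational(-20326, 255)) = Rational(-46263627223, 580400400)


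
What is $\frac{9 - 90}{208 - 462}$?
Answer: $\frac{81}{254} \approx 0.3189$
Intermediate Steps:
$\frac{9 - 90}{208 - 462} = - \frac{81}{-254} = \left(-81\right) \left(- \frac{1}{254}\right) = \frac{81}{254}$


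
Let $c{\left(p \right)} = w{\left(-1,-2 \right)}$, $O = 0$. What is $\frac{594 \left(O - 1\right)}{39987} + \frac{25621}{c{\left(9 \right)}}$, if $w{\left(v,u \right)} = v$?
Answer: $- \frac{37944723}{1481} \approx -25621.0$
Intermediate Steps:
$c{\left(p \right)} = -1$
$\frac{594 \left(O - 1\right)}{39987} + \frac{25621}{c{\left(9 \right)}} = \frac{594 \left(0 - 1\right)}{39987} + \frac{25621}{-1} = 594 \left(0 - 1\right) \frac{1}{39987} + 25621 \left(-1\right) = 594 \left(-1\right) \frac{1}{39987} - 25621 = \left(-594\right) \frac{1}{39987} - 25621 = - \frac{22}{1481} - 25621 = - \frac{37944723}{1481}$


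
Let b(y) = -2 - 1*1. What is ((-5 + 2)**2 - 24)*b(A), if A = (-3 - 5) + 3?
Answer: 45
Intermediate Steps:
A = -5 (A = -8 + 3 = -5)
b(y) = -3 (b(y) = -2 - 1 = -3)
((-5 + 2)**2 - 24)*b(A) = ((-5 + 2)**2 - 24)*(-3) = ((-3)**2 - 24)*(-3) = (9 - 24)*(-3) = -15*(-3) = 45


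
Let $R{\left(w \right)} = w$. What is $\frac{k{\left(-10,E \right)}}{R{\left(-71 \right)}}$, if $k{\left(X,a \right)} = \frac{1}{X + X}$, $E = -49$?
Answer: $\frac{1}{1420} \approx 0.00070423$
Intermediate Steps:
$k{\left(X,a \right)} = \frac{1}{2 X}$
$\frac{k{\left(-10,E \right)}}{R{\left(-71 \right)}} = \frac{\frac{1}{2} \frac{1}{-10}}{-71} = \frac{1}{2} \left(- \frac{1}{10}\right) \left(- \frac{1}{71}\right) = \left(- \frac{1}{20}\right) \left(- \frac{1}{71}\right) = \frac{1}{1420}$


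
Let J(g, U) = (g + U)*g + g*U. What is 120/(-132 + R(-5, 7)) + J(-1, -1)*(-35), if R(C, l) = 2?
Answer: -1377/13 ≈ -105.92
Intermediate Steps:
J(g, U) = U*g + g*(U + g) (J(g, U) = (U + g)*g + U*g = g*(U + g) + U*g = U*g + g*(U + g))
120/(-132 + R(-5, 7)) + J(-1, -1)*(-35) = 120/(-132 + 2) - (-1 + 2*(-1))*(-35) = 120/(-130) - (-1 - 2)*(-35) = 120*(-1/130) - 1*(-3)*(-35) = -12/13 + 3*(-35) = -12/13 - 105 = -1377/13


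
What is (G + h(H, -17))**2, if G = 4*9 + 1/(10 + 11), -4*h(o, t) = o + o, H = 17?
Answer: 1338649/1764 ≈ 758.87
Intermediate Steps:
h(o, t) = -o/2 (h(o, t) = -(o + o)/4 = -o/2)
G = 757/21 (G = 36 + 1/21 = 757/21 ≈ 36.048)
(G + h(H, -17))**2 = (757/21 - 1/2*17)**2 = (757/21 - 17/2)**2 = (1157/42)**2 = 1338649/1764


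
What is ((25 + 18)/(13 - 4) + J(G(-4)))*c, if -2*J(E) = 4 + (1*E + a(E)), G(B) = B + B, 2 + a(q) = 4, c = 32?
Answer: 1664/9 ≈ 184.89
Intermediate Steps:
a(q) = 2 (a(q) = -2 + 4 = 2)
G(B) = 2*B
J(E) = -3 - E/2 (J(E) = -(4 + (1*E + 2))/2 = -(4 + (E + 2))/2 = -(4 + (2 + E))/2 = -(6 + E)/2 = -3 - E/2)
((25 + 18)/(13 - 4) + J(G(-4)))*c = ((25 + 18)/(13 - 4) + (-3 - (-4)))*32 = (43/9 + (-3 - ½*(-8)))*32 = (43*(⅑) + (-3 + 4))*32 = (43/9 + 1)*32 = (52/9)*32 = 1664/9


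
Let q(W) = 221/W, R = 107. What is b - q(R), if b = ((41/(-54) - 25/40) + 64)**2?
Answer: 19562730899/4992192 ≈ 3918.7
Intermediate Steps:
b = 182925625/46656 (b = ((41*(-1/54) - 25*1/40) + 64)**2 = ((-41/54 - 5/8) + 64)**2 = (-299/216 + 64)**2 = (13525/216)**2 = 182925625/46656 ≈ 3920.7)
b - q(R) = 182925625/46656 - 221/107 = 19562730899/4992192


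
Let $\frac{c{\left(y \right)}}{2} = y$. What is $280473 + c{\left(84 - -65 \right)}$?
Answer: $280771$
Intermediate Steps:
$c{\left(y \right)} = 2 y$
$280473 + c{\left(84 - -65 \right)} = 280473 + 2 \left(84 - -65\right) = 280473 + 2 \left(84 + 65\right) = 280473 + 2 \cdot 149 = 280473 + 298 = 280771$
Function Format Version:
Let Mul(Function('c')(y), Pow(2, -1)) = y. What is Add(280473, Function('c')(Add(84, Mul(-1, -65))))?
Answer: 280771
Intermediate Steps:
Function('c')(y) = Mul(2, y)
Add(280473, Function('c')(Add(84, Mul(-1, -65)))) = Add(280473, Mul(2, Add(84, Mul(-1, -65)))) = Add(280473, Mul(2, Add(84, 65))) = Add(280473, Mul(2, 149)) = Add(280473, 298) = 280771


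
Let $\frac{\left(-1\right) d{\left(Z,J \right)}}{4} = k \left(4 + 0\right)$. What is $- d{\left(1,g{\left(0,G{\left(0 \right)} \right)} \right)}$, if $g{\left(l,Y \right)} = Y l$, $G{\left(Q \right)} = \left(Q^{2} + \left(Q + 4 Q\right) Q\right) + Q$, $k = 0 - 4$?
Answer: $-64$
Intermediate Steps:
$k = -4$ ($k = 0 - 4 = -4$)
$G{\left(Q \right)} = Q + 6 Q^{2}$ ($G{\left(Q \right)} = \left(Q^{2} + 5 Q Q\right) + Q = \left(Q^{2} + 5 Q^{2}\right) + Q = 6 Q^{2} + Q = Q + 6 Q^{2}$)
$d{\left(Z,J \right)} = 64$ ($d{\left(Z,J \right)} = - 4 \left(- 4 \left(4 + 0\right)\right) = - 4 \left(\left(-4\right) 4\right) = \left(-4\right) \left(-16\right) = 64$)
$- d{\left(1,g{\left(0,G{\left(0 \right)} \right)} \right)} = \left(-1\right) 64 = -64$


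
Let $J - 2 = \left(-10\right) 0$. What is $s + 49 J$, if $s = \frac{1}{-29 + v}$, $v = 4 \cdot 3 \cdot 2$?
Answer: $\frac{489}{5} \approx 97.8$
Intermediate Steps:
$J = 2$ ($J = 2 - 0 = 2 + 0 = 2$)
$v = 24$ ($v = 12 \cdot 2 = 24$)
$s = - \frac{1}{5}$ ($s = \frac{1}{-29 + 24} = \frac{1}{-5} = - \frac{1}{5} \approx -0.2$)
$s + 49 J = - \frac{1}{5} + 49 \cdot 2 = - \frac{1}{5} + 98 = \frac{489}{5}$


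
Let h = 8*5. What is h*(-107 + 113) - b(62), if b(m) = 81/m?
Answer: 14799/62 ≈ 238.69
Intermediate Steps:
h = 40
h*(-107 + 113) - b(62) = 40*(-107 + 113) - 81/62 = 40*6 - 81/62 = 240 - 1*81/62 = 240 - 81/62 = 14799/62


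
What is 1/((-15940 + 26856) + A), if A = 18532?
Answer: 1/29448 ≈ 3.3958e-5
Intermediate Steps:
1/((-15940 + 26856) + A) = 1/((-15940 + 26856) + 18532) = 1/(10916 + 18532) = 1/29448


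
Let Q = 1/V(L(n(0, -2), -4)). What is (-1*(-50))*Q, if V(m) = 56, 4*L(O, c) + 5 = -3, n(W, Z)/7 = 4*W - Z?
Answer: 25/28 ≈ 0.89286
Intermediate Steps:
n(W, Z) = -7*Z + 28*W (n(W, Z) = 7*(4*W - Z) = 7*(-Z + 4*W) = -7*Z + 28*W)
L(O, c) = -2 (L(O, c) = -5/4 + (1/4)*(-3) = -5/4 - 3/4 = -2)
Q = 1/56 ≈ 0.017857
(-1*(-50))*Q = -1*(-50)*(1/56) = 50*(1/56) = 25/28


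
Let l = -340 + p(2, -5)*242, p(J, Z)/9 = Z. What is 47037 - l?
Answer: 58267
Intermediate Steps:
p(J, Z) = 9*Z
l = -11230 (l = -340 + (9*(-5))*242 = -340 - 45*242 = -340 - 10890 = -11230)
47037 - l = 47037 - 1*(-11230) = 47037 + 11230 = 58267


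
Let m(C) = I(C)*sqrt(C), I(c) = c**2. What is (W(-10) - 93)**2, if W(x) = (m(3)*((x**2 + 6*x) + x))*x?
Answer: 21878649 + 502200*sqrt(3) ≈ 2.2748e+7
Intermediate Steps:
m(C) = C**(5/2) (m(C) = C**2*sqrt(C) = C**(5/2))
W(x) = 9*x*sqrt(3)*(x**2 + 7*x) (W(x) = (3**(5/2)*((x**2 + 6*x) + x))*x = ((9*sqrt(3))*(x**2 + 7*x))*x = (9*sqrt(3)*(x**2 + 7*x))*x = 9*x*sqrt(3)*(x**2 + 7*x))
(W(-10) - 93)**2 = (9*sqrt(3)*(-10)**2*(7 - 10) - 93)**2 = (9*sqrt(3)*100*(-3) - 93)**2 = (-2700*sqrt(3) - 93)**2 = (-93 - 2700*sqrt(3))**2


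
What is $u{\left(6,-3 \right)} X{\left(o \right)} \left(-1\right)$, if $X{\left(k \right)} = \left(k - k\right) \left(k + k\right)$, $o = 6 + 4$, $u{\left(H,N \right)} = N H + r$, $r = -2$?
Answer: $0$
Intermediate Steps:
$u{\left(H,N \right)} = -2 + H N$ ($u{\left(H,N \right)} = N H - 2 = H N - 2 = -2 + H N$)
$o = 10$
$X{\left(k \right)} = 0$ ($X{\left(k \right)} = 0 \cdot 2 k = 0$)
$u{\left(6,-3 \right)} X{\left(o \right)} \left(-1\right) = \left(-2 + 6 \left(-3\right)\right) 0 \left(-1\right) = \left(-2 - 18\right) 0 \left(-1\right) = \left(-20\right) 0 \left(-1\right) = 0 \left(-1\right) = 0$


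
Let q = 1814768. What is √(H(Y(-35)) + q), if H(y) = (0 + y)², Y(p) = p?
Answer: 3*√201777 ≈ 1347.6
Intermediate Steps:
H(y) = y²
√(H(Y(-35)) + q) = √((-35)² + 1814768) = √(1225 + 1814768) = √1815993 = 3*√201777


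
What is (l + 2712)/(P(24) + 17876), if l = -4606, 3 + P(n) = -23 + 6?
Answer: -947/8928 ≈ -0.10607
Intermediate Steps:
P(n) = -20 (P(n) = -3 + (-23 + 6) = -3 - 17 = -20)
(l + 2712)/(P(24) + 17876) = (-4606 + 2712)/(-20 + 17876) = -1894/17856 = -1894*1/17856 = -947/8928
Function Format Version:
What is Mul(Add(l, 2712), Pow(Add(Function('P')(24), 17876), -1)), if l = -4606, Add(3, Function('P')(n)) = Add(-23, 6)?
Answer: Rational(-947, 8928) ≈ -0.10607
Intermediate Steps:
Function('P')(n) = -20 (Function('P')(n) = Add(-3, Add(-23, 6)) = Add(-3, -17) = -20)
Mul(Add(l, 2712), Pow(Add(Function('P')(24), 17876), -1)) = Mul(Add(-4606, 2712), Pow(Add(-20, 17876), -1)) = Mul(-1894, Pow(17856, -1)) = Mul(-1894, Rational(1, 17856)) = Rational(-947, 8928)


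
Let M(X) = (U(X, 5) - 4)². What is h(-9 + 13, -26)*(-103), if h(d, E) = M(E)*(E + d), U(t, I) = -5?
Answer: 183546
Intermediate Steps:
M(X) = 81 (M(X) = (-5 - 4)² = (-9)² = 81)
h(d, E) = 81*E + 81*d (h(d, E) = 81*(E + d) = 81*E + 81*d)
h(-9 + 13, -26)*(-103) = (81*(-26) + 81*(-9 + 13))*(-103) = (-2106 + 81*4)*(-103) = (-2106 + 324)*(-103) = -1782*(-103) = 183546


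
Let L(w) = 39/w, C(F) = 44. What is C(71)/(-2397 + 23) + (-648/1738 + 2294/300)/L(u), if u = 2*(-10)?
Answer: -2262075512/603429255 ≈ -3.7487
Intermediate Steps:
u = -20
C(71)/(-2397 + 23) + (-648/1738 + 2294/300)/L(u) = 44/(-2397 + 23) + (-648/1738 + 2294/300)/((39/(-20))) = 44/(-2374) + (-648*1/1738 + 2294*(1/300))/((39*(-1/20))) = 44*(-1/2374) + (-324/869 + 1147/150)/(-39/20) = -22/1187 + (948143/130350)*(-20/39) = -22/1187 - 1896286/508365 = -2262075512/603429255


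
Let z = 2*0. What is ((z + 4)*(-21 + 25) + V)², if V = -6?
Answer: 100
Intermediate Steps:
z = 0
((z + 4)*(-21 + 25) + V)² = ((0 + 4)*(-21 + 25) - 6)² = (4*4 - 6)² = (16 - 6)² = 10² = 100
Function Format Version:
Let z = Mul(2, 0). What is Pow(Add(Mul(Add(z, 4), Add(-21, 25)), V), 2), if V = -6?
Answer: 100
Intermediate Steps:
z = 0
Pow(Add(Mul(Add(z, 4), Add(-21, 25)), V), 2) = Pow(Add(Mul(Add(0, 4), Add(-21, 25)), -6), 2) = Pow(Add(Mul(4, 4), -6), 2) = Pow(Add(16, -6), 2) = Pow(10, 2) = 100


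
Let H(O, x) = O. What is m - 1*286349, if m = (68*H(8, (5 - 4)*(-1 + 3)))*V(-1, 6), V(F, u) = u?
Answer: -283085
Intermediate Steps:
m = 3264 (m = (68*8)*6 = 544*6 = 3264)
m - 1*286349 = 3264 - 1*286349 = 3264 - 286349 = -283085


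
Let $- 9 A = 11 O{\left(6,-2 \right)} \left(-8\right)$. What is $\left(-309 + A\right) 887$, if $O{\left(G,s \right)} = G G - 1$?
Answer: $\frac{265213}{9} \approx 29468.0$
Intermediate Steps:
$O{\left(G,s \right)} = -1 + G^{2}$ ($O{\left(G,s \right)} = G^{2} - 1 = -1 + G^{2}$)
$A = \frac{3080}{9}$ ($A = - \frac{11 \left(-1 + 6^{2}\right) \left(-8\right)}{9} = - \frac{11 \left(-1 + 36\right) \left(-8\right)}{9} = - \frac{11 \cdot 35 \left(-8\right)}{9} = - \frac{385 \left(-8\right)}{9} = \left(- \frac{1}{9}\right) \left(-3080\right) = \frac{3080}{9} \approx 342.22$)
$\left(-309 + A\right) 887 = \left(-309 + \frac{3080}{9}\right) 887 = \frac{299}{9} \cdot 887 = \frac{265213}{9}$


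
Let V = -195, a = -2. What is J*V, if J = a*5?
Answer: 1950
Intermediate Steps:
J = -10 (J = -2*5 = -10)
J*V = -10*(-195) = 1950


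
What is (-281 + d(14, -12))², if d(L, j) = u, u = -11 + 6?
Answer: 81796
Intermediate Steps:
u = -5
d(L, j) = -5
(-281 + d(14, -12))² = (-281 - 5)² = (-286)² = 81796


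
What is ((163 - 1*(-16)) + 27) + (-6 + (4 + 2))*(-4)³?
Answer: 206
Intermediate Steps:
((163 - 1*(-16)) + 27) + (-6 + (4 + 2))*(-4)³ = ((163 + 16) + 27) + (-6 + 6)*(-64) = (179 + 27) + 0*(-64) = 206 + 0 = 206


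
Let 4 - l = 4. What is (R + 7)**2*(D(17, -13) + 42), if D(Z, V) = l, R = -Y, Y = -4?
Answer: 5082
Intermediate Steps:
R = 4 (R = -1*(-4) = 4)
l = 0 (l = 4 - 1*4 = 4 - 4 = 0)
D(Z, V) = 0
(R + 7)**2*(D(17, -13) + 42) = (4 + 7)**2*(0 + 42) = 11**2*42 = 121*42 = 5082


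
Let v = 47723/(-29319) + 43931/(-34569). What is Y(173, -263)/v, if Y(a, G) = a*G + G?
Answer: 7730181953397/489624896 ≈ 15788.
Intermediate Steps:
Y(a, G) = G + G*a (Y(a, G) = G*a + G = G + G*a)
v = -979249792/337842837 (v = 47723*(-1/29319) + 43931*(-1/34569) = -47723/29319 - 43931/34569 = -979249792/337842837 ≈ -2.8985)
Y(173, -263)/v = (-263*(1 + 173))/(-979249792/337842837) = -263*174*(-337842837/979249792) = -45762*(-337842837/979249792) = 7730181953397/489624896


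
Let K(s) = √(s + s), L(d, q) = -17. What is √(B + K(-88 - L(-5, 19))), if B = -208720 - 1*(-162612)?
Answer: √(-46108 + I*√142) ≈ 0.028 + 214.73*I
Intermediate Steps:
K(s) = √2*√s (K(s) = √(2*s) = √2*√s)
B = -46108 (B = -208720 + 162612 = -46108)
√(B + K(-88 - L(-5, 19))) = √(-46108 + √2*√(-88 - 1*(-17))) = √(-46108 + √2*√(-88 + 17)) = √(-46108 + √2*√(-71)) = √(-46108 + √2*(I*√71)) = √(-46108 + I*√142)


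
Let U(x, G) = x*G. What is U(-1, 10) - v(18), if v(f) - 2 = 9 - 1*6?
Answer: -15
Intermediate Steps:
v(f) = 5 (v(f) = 2 + (9 - 1*6) = 2 + (9 - 6) = 2 + 3 = 5)
U(x, G) = G*x
U(-1, 10) - v(18) = 10*(-1) - 1*5 = -10 - 5 = -15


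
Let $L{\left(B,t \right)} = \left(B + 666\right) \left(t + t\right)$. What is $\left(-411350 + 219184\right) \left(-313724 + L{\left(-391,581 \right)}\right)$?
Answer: $-1119559116$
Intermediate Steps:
$L{\left(B,t \right)} = 2 t \left(666 + B\right)$ ($L{\left(B,t \right)} = \left(666 + B\right) 2 t = 2 t \left(666 + B\right)$)
$\left(-411350 + 219184\right) \left(-313724 + L{\left(-391,581 \right)}\right) = \left(-411350 + 219184\right) \left(-313724 + 2 \cdot 581 \left(666 - 391\right)\right) = - 192166 \left(-313724 + 2 \cdot 581 \cdot 275\right) = - 192166 \left(-313724 + 319550\right) = \left(-192166\right) 5826 = -1119559116$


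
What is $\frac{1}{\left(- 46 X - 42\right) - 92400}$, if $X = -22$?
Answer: $- \frac{1}{91430} \approx -1.0937 \cdot 10^{-5}$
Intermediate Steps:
$\frac{1}{\left(- 46 X - 42\right) - 92400} = \frac{1}{\left(\left(-46\right) \left(-22\right) - 42\right) - 92400} = \frac{1}{\left(1012 - 42\right) - 92400} = \frac{1}{970 - 92400} = \frac{1}{-91430} = - \frac{1}{91430}$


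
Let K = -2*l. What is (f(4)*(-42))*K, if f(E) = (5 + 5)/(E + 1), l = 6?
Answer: 1008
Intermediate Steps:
f(E) = 10/(1 + E)
K = -12 (K = -2*6 = -12)
(f(4)*(-42))*K = ((10/(1 + 4))*(-42))*(-12) = ((10/5)*(-42))*(-12) = ((10*(⅕))*(-42))*(-12) = (2*(-42))*(-12) = -84*(-12) = 1008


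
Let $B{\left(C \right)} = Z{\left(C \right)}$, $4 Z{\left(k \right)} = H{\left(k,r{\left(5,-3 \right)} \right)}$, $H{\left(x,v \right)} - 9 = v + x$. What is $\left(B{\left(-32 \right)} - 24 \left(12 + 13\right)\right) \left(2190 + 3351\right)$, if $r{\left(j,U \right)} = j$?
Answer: $- \frac{6699069}{2} \approx -3.3495 \cdot 10^{6}$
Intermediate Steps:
$H{\left(x,v \right)} = 9 + v + x$ ($H{\left(x,v \right)} = 9 + \left(v + x\right) = 9 + v + x$)
$Z{\left(k \right)} = \frac{7}{2} + \frac{k}{4}$ ($Z{\left(k \right)} = \frac{9 + 5 + k}{4} = \frac{14 + k}{4} = \frac{7}{2} + \frac{k}{4}$)
$B{\left(C \right)} = \frac{7}{2} + \frac{C}{4}$
$\left(B{\left(-32 \right)} - 24 \left(12 + 13\right)\right) \left(2190 + 3351\right) = \left(\left(\frac{7}{2} + \frac{1}{4} \left(-32\right)\right) - 24 \left(12 + 13\right)\right) \left(2190 + 3351\right) = \left(\left(\frac{7}{2} - 8\right) - 600\right) 5541 = \left(- \frac{9}{2} - 600\right) 5541 = \left(- \frac{1209}{2}\right) 5541 = - \frac{6699069}{2}$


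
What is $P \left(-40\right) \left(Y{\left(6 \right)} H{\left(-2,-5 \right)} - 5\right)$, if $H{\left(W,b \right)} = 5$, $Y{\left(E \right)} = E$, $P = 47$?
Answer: $-47000$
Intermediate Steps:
$P \left(-40\right) \left(Y{\left(6 \right)} H{\left(-2,-5 \right)} - 5\right) = 47 \left(-40\right) \left(6 \cdot 5 - 5\right) = - 1880 \left(30 - 5\right) = \left(-1880\right) 25 = -47000$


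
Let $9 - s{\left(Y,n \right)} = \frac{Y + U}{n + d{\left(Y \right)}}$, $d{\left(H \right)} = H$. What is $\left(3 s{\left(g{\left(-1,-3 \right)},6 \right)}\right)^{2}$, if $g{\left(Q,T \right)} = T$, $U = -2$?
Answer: $1024$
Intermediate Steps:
$s{\left(Y,n \right)} = 9 - \frac{-2 + Y}{Y + n}$ ($s{\left(Y,n \right)} = 9 - \frac{Y - 2}{n + Y} = 9 - \frac{-2 + Y}{Y + n}$)
$\left(3 s{\left(g{\left(-1,-3 \right)},6 \right)}\right)^{2} = \left(3 \frac{2 + 8 \left(-3\right) + 9 \cdot 6}{-3 + 6}\right)^{2} = \left(3 \frac{2 - 24 + 54}{3}\right)^{2} = \left(3 \cdot \frac{1}{3} \cdot 32\right)^{2} = \left(3 \cdot \frac{32}{3}\right)^{2} = 32^{2} = 1024$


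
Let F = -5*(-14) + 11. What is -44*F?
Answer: -3564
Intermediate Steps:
F = 81 (F = 70 + 11 = 81)
-44*F = -44*81 = -3564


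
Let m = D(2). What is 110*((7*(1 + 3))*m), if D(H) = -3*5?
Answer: -46200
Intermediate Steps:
D(H) = -15
m = -15
110*((7*(1 + 3))*m) = 110*((7*(1 + 3))*(-15)) = 110*((7*4)*(-15)) = 110*(28*(-15)) = 110*(-420) = -46200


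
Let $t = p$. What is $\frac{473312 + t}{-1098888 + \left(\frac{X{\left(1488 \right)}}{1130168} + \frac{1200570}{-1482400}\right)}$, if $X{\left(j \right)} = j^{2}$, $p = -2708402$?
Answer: $\frac{15602427975191200}{7670967585994549} \approx 2.034$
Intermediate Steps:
$t = -2708402$
$\frac{473312 + t}{-1098888 + \left(\frac{X{\left(1488 \right)}}{1130168} + \frac{1200570}{-1482400}\right)} = \frac{473312 - 2708402}{-1098888 + \left(\frac{1488^{2}}{1130168} + \frac{1200570}{-1482400}\right)} = - \frac{2235090}{-1098888 + \left(2214144 \cdot \frac{1}{1130168} + 1200570 \left(- \frac{1}{1482400}\right)\right)} = - \frac{2235090}{-1098888 + \left(\frac{276768}{141271} - \frac{120057}{148240}\right)} = - \frac{2235090}{-1098888 + \frac{24067515873}{20942013040}} = - \frac{2235090}{- \frac{23012902757983647}{20942013040}} = \left(-2235090\right) \left(- \frac{20942013040}{23012902757983647}\right) = \frac{15602427975191200}{7670967585994549}$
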